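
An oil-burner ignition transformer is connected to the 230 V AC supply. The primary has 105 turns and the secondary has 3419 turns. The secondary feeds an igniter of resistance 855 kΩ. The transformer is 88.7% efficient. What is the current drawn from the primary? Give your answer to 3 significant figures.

V_s = 230 × 3419/105 = 7489.2 V.
I_s = V_s/R = 7489.2/855000 = 0.0087593 A.
P_out = V_s I_s = 7489.2 × 0.0087593 = 65.601 W.
P_in = P_out/η = 65.601/0.887 = 73.958 W.
I_p = P_in/V_p = 73.958/230 = 0.322 A.

I_p ≈ 0.322 A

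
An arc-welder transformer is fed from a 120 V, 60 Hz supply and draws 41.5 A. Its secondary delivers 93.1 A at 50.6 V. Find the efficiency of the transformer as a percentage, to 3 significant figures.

η ≈ 94.6%

P_in = 120 × 41.5 = 4980.00 W.
P_out = 50.6 × 93.1 = 4710.86 W.
η = P_out/P_in = 4710.86/4980.00 = 0.946.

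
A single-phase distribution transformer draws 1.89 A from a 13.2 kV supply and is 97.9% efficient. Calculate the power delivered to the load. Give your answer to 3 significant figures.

P_out ≈ 24400 W

P_in = V_p I_p = 13200 × 1.89 = 24948 W.
P_out = η P_in = 0.979 × 24948 = 24400 W.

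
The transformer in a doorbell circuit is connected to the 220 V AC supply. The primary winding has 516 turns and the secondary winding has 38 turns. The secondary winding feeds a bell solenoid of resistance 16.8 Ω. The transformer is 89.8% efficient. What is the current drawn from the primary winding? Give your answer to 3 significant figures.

V_s = 220 × 38/516 = 16.202 V.
I_s = V_s/R = 16.202/16.8 = 0.96438 A.
P_out = V_s I_s = 16.202 × 0.96438 = 15.624 W.
P_in = P_out/η = 15.624/0.898 = 17.399 W.
I_p = P_in/V_p = 17.399/220 = 0.0791 A.

I_p ≈ 0.0791 A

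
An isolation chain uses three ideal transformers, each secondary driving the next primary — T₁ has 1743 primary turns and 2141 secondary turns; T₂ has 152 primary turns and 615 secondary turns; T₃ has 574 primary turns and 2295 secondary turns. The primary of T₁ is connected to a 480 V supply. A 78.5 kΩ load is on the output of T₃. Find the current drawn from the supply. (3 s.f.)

I_supply ≈ 2.41 A

Secondary of T₁: V = 480.00 × 2141/1743 = 589.60 V.
Secondary of T₂: V = 589.60 × 615/152 = 2385.6 V.
Secondary of T₃: V = 2385.6 × 2295/574 = 9538.1 V.
I_load = 9538.1/78500 = 0.12150 A, so P_out = 9538.1 × 0.12150 = 1158.9 W.
All ideal ⇒ P_in = P_out, so I_supply = 1158.9/480 = 2.41 A.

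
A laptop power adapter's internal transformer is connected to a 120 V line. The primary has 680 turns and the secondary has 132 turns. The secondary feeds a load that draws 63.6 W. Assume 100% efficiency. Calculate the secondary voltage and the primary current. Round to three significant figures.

V_s ≈ 23.3 V, I_p ≈ 0.530 A

V_s = V_p × N_s/N_p = 120 × 132/680 = 23.294 V.
I_s = P/V_s = 63.6/23.294 = 2.7303 A.
I_p = I_s × N_s/N_p = 2.7303 × 132/680 = 0.530 A.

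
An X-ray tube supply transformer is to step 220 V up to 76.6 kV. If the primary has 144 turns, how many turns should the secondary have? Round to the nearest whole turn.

N_s/N_p = V_s/V_p, so N_s = 144 × 76600/220 = 50138.2 ≈ 50138 turns.

N_s = 50138 turns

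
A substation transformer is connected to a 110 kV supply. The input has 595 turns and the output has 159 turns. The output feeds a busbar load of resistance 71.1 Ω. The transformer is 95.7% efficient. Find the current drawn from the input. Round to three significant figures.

I_in ≈ 115 A

V_out = 110000 × 159/595 = 29395 V.
I_out = V_out/R = 29395/71.1 = 413.43 A.
P_out = V_out I_out = 29395 × 413.43 = 1.2153×10^7 W.
P_in = P_out/η = 1.2153×10^7/0.957 = 1.2699×10^7 W.
I_in = P_in/V_in = 1.2699×10^7/110000 = 115 A.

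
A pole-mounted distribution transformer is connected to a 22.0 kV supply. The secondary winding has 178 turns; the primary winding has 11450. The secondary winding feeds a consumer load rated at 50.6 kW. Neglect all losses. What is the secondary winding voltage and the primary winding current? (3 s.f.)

V_s ≈ 342 V, I_p ≈ 2.30 A

V_s = V_p × N_s/N_p = 22000 × 178/11450 = 342.01 V.
I_s = P/V_s = 50600/342.01 = 147.95 A.
I_p = I_s × N_s/N_p = 147.95 × 178/11450 = 2.30 A.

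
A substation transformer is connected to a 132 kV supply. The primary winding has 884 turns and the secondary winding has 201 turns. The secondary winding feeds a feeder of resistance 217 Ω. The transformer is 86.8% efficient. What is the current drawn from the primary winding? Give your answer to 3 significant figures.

V_s = 132000 × 201/884 = 30014 V.
I_s = V_s/R = 30014/217 = 138.31 A.
P_out = V_s I_s = 30014 × 138.31 = 4.1512×10^6 W.
P_in = P_out/η = 4.1512×10^6/0.868 = 4.7825×10^6 W.
I_p = P_in/V_p = 4.7825×10^6/132000 = 36.2 A.

I_p ≈ 36.2 A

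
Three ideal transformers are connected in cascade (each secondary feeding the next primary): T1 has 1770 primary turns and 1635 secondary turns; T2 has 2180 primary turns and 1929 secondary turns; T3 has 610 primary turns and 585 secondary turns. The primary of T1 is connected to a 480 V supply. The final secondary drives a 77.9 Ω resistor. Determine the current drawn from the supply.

Secondary of T1: V = 480.00 × 1635/1770 = 443.39 V.
Secondary of T2: V = 443.39 × 1929/2180 = 392.34 V.
Secondary of T3: V = 392.34 × 585/610 = 376.26 V.
I_load = 376.26/77.9 = 4.8300 A, so P_out = 376.26 × 4.8300 = 1817.3 W.
All ideal ⇒ P_in = P_out, so I_supply = 1817.3/480 = 3.79 A.

I_supply ≈ 3.79 A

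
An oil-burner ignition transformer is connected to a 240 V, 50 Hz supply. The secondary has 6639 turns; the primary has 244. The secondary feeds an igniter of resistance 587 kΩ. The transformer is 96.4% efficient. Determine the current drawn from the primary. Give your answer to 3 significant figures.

V_s = 240 × 6639/244 = 6530.2 V.
I_s = V_s/R = 6530.2/587000 = 0.011125 A.
P_out = V_s I_s = 6530.2 × 0.011125 = 72.646 W.
P_in = P_out/η = 72.646/0.964 = 75.359 W.
I_p = P_in/V_p = 75.359/240 = 0.314 A.

I_p ≈ 0.314 A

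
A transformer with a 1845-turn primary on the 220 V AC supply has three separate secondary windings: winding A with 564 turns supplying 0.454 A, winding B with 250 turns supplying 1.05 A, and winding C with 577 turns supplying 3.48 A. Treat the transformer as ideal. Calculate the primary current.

V_A = 220 × 564/1845 = 67.252 V; V_B = 220 × 250/1845 = 29.810 V; V_C = 220 × 577/1845 = 68.802 V.
P_out = V_A I_A + V_B I_B + V_C I_C = 67.252×0.454 + 29.810×1.05 + 68.802×3.48 = 30.532 + 31.301 + 239.43 = 301.26 W.
Ideal ⇒ P_in = P_out, so I_p = P_out/V_p = 301.26/220 = 1.37 A.

I_p ≈ 1.37 A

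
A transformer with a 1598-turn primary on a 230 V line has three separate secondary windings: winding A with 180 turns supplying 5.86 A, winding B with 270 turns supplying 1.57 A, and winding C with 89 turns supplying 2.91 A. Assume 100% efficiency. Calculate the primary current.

V_A = 230 × 180/1598 = 25.907 V; V_B = 230 × 270/1598 = 38.861 V; V_C = 230 × 89/1598 = 12.810 V.
P_out = V_A I_A + V_B I_B + V_C I_C = 25.907×5.86 + 38.861×1.57 + 12.810×2.91 = 151.82 + 61.012 + 37.276 = 250.11 W.
Ideal ⇒ P_in = P_out, so I_p = P_out/V_p = 250.11/230 = 1.09 A.

I_p ≈ 1.09 A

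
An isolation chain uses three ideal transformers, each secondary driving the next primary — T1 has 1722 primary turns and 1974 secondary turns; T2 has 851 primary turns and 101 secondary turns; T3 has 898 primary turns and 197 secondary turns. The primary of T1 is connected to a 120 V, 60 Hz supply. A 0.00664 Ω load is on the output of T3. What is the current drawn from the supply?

I_supply ≈ 16.1 A

Secondary of T1: V = 120.00 × 1974/1722 = 137.56 V.
Secondary of T2: V = 137.56 × 101/851 = 16.326 V.
Secondary of T3: V = 16.326 × 197/898 = 3.5816 V.
I_load = 3.5816/0.00664 = 539.40 A, so P_out = 3.5816 × 539.40 = 1931.9 W.
All ideal ⇒ P_in = P_out, so I_supply = 1931.9/120 = 16.1 A.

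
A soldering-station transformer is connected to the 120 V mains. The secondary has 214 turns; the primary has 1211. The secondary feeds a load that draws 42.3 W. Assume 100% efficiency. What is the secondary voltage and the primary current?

V_s ≈ 21.2 V, I_p ≈ 0.352 A

V_s = V_p × N_s/N_p = 120 × 214/1211 = 21.206 V.
I_s = P/V_s = 42.3/21.206 = 1.9948 A.
I_p = I_s × N_s/N_p = 1.9948 × 214/1211 = 0.352 A.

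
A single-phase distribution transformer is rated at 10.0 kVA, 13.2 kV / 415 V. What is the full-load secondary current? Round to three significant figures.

I_s = S/V_s = 10000/415 = 24.1 A.

I_s ≈ 24.1 A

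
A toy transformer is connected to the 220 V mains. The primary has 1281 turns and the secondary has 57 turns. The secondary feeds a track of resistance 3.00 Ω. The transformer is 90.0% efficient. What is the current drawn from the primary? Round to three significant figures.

V_s = 220 × 57/1281 = 9.7892 V.
I_s = V_s/R = 9.7892/3.00 = 3.2631 A.
P_out = V_s I_s = 9.7892 × 3.2631 = 31.943 W.
P_in = P_out/η = 31.943/0.900 = 35.492 W.
I_p = P_in/V_p = 35.492/220 = 0.161 A.

I_p ≈ 0.161 A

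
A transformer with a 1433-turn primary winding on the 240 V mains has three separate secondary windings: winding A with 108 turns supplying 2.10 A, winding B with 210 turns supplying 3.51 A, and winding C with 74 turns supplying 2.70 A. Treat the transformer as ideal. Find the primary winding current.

V_A = 240 × 108/1433 = 18.088 V; V_B = 240 × 210/1433 = 35.171 V; V_C = 240 × 74/1433 = 12.394 V.
P_out = V_A I_A + V_B I_B + V_C I_C = 18.088×2.10 + 35.171×3.51 + 12.394×2.70 = 37.985 + 123.45 + 33.463 = 194.90 W.
Ideal ⇒ P_in = P_out, so I_p = P_out/V_p = 194.90/240 = 0.812 A.

I_p ≈ 0.812 A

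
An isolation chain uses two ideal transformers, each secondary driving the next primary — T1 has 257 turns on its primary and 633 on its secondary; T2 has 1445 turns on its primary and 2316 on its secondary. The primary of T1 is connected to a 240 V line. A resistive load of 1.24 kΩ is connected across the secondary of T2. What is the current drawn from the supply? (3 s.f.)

I_supply ≈ 3.02 A

Secondary of T1: V = 240.00 × 633/257 = 591.13 V.
Secondary of T2: V = 591.13 × 2316/1445 = 947.44 V.
I_load = 947.44/1240 = 0.76407 A, so P_out = 947.44 × 0.76407 = 723.91 W.
All ideal ⇒ P_in = P_out, so I_supply = 723.91/240 = 3.02 A.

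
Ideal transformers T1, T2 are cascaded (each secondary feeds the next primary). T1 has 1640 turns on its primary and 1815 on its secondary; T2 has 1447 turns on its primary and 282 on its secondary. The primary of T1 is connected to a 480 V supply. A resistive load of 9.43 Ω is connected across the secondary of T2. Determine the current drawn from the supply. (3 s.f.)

I_supply ≈ 2.37 A

After T1: V = 480.00 × 1815/1640 = 531.22 V.
After T2: V = 531.22 × 282/1447 = 103.53 V.
I_load = 103.53/9.43 = 10.978 A, so P_out = 103.53 × 10.978 = 1136.6 W.
All ideal ⇒ P_in = P_out, so I_supply = 1136.6/480 = 2.37 A.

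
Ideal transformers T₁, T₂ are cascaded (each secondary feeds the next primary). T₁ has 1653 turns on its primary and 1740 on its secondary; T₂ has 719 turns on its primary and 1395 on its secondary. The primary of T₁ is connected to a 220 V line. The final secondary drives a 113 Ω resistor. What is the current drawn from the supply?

I_supply ≈ 8.12 A

Secondary of T₁: V = 220.00 × 1740/1653 = 231.58 V.
Secondary of T₂: V = 231.58 × 1395/719 = 449.31 V.
I_load = 449.31/113 = 3.9762 A, so P_out = 449.31 × 3.9762 = 1786.5 W.
All ideal ⇒ P_in = P_out, so I_supply = 1786.5/220 = 8.12 A.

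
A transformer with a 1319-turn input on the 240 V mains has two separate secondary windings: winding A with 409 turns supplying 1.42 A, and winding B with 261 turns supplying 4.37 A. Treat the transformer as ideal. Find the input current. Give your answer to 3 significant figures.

V_A = 240 × 409/1319 = 74.420 V; V_B = 240 × 261/1319 = 47.491 V.
P_out = V_A I_A + V_B I_B = 74.420×1.42 + 47.491×4.37 = 105.68 + 207.53 = 313.21 W.
Ideal ⇒ P_in = P_out, so I_in = P_out/V_in = 313.21/240 = 1.31 A.

I_in ≈ 1.31 A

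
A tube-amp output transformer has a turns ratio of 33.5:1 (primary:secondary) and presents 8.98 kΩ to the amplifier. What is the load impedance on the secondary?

Z_s ≈ 8.00 Ω

Z_s = Z_p/(N_p/N_s)² = 8980/33.5² = 8.00 Ω.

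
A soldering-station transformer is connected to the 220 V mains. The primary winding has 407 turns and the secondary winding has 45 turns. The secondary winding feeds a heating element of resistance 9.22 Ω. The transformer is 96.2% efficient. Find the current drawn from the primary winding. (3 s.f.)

I_p ≈ 0.303 A

V_s = 220 × 45/407 = 24.324 V.
I_s = V_s/R = 24.324/9.22 = 2.6382 A.
P_out = V_s I_s = 24.324 × 2.6382 = 64.173 W.
P_in = P_out/η = 64.173/0.962 = 66.708 W.
I_p = P_in/V_p = 66.708/220 = 0.303 A.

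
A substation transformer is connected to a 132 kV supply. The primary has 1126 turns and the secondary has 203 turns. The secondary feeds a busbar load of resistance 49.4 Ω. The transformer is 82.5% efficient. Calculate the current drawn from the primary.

V_s = 132000 × 203/1126 = 23798 V.
I_s = V_s/R = 23798/49.4 = 481.73 A.
P_out = V_s I_s = 23798 × 481.73 = 1.1464×10^7 W.
P_in = P_out/η = 1.1464×10^7/0.825 = 1.3896×10^7 W.
I_p = P_in/V_p = 1.3896×10^7/132000 = 105 A.

I_p ≈ 105 A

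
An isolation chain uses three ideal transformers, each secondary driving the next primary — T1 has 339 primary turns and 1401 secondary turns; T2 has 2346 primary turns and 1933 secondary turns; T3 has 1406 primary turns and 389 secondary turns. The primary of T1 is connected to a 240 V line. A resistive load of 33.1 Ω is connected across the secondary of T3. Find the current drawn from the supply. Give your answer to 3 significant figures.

I_supply ≈ 6.44 A

After T1: V = 240.00 × 1401/339 = 991.86 V.
After T2: V = 991.86 × 1933/2346 = 817.25 V.
After T3: V = 817.25 × 389/1406 = 226.11 V.
I_load = 226.11/33.1 = 6.8311 A, so P_out = 226.11 × 6.8311 = 1544.6 W.
All ideal ⇒ P_in = P_out, so I_supply = 1544.6/240 = 6.44 A.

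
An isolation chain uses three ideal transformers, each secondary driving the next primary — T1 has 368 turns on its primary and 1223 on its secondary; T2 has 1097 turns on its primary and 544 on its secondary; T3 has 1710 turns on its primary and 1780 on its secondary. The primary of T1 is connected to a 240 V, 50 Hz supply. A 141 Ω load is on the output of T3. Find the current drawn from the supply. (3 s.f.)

Secondary of T1: V = 240.00 × 1223/368 = 797.61 V.
Secondary of T2: V = 797.61 × 544/1097 = 395.53 V.
Secondary of T3: V = 395.53 × 1780/1710 = 411.72 V.
I_load = 411.72/141 = 2.9200 A, so P_out = 411.72 × 2.9200 = 1202.2 W.
All ideal ⇒ P_in = P_out, so I_supply = 1202.2/240 = 5.01 A.

I_supply ≈ 5.01 A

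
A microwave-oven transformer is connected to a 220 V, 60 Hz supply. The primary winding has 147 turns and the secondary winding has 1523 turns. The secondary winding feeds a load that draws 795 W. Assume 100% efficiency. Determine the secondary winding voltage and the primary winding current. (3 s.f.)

V_s = V_p × N_s/N_p = 220 × 1523/147 = 2279.3 V.
I_s = P/V_s = 795/2279.3 = 0.34879 A.
I_p = I_s × N_s/N_p = 0.34879 × 1523/147 = 3.61 A.

V_s ≈ 2280 V, I_p ≈ 3.61 A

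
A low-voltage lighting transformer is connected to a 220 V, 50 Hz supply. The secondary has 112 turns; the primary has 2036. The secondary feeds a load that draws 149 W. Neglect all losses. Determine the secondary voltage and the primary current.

V_s = V_p × N_s/N_p = 220 × 112/2036 = 12.102 V.
I_s = P/V_s = 149/12.102 = 12.312 A.
I_p = I_s × N_s/N_p = 12.312 × 112/2036 = 0.677 A.

V_s ≈ 12.1 V, I_p ≈ 0.677 A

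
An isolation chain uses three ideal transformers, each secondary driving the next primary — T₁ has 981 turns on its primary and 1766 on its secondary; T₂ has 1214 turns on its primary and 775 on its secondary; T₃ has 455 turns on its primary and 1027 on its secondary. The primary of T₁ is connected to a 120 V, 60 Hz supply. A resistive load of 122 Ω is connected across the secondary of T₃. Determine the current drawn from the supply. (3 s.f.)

I_supply ≈ 6.62 A

After T₁: V = 120.00 × 1766/981 = 216.02 V.
After T₂: V = 216.02 × 775/1214 = 137.91 V.
After T₃: V = 137.91 × 1027/455 = 311.28 V.
I_load = 311.28/122 = 2.5514 A, so P_out = 311.28 × 2.5514 = 794.20 W.
All ideal ⇒ P_in = P_out, so I_supply = 794.20/120 = 6.62 A.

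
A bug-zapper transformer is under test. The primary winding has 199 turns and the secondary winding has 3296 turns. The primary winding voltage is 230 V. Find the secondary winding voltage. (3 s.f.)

V_s ≈ 3810 V

V_s/V_p = N_s/N_p, so V_s = 230 × 3296/199 = 3810 V.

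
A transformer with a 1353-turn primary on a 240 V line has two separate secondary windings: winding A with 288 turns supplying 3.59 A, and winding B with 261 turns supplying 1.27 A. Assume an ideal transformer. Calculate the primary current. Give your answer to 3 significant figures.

V_A = 240 × 288/1353 = 51.086 V; V_B = 240 × 261/1353 = 46.297 V.
P_out = V_A I_A + V_B I_B = 51.086×3.59 + 46.297×1.27 = 183.40 + 58.797 = 242.20 W.
Ideal ⇒ P_in = P_out, so I_p = P_out/V_p = 242.20/240 = 1.01 A.

I_p ≈ 1.01 A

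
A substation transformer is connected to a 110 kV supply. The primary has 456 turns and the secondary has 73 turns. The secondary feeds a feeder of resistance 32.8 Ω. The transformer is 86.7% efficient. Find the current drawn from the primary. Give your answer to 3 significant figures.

I_p ≈ 99.1 A

V_s = 110000 × 73/456 = 17610 V.
I_s = V_s/R = 17610/32.8 = 536.88 A.
P_out = V_s I_s = 17610 × 536.88 = 9.4543×10^6 W.
P_in = P_out/η = 9.4543×10^6/0.867 = 1.0905×10^7 W.
I_p = P_in/V_p = 1.0905×10^7/110000 = 99.1 A.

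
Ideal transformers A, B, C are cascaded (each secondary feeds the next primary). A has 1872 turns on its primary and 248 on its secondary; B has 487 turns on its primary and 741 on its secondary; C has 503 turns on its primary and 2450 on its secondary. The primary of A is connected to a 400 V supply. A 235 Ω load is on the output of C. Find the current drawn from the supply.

I_supply ≈ 1.64 A

After A: V = 400.00 × 248/1872 = 52.991 V.
After B: V = 52.991 × 741/487 = 80.630 V.
After C: V = 80.630 × 2450/503 = 392.73 V.
I_load = 392.73/235 = 1.6712 A, so P_out = 392.73 × 1.6712 = 656.32 W.
All ideal ⇒ P_in = P_out, so I_supply = 656.32/400 = 1.64 A.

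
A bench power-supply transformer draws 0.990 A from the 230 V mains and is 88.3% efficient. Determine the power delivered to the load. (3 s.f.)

P_in = V_in I_in = 230 × 0.990 = 227.70 W.
P_out = η P_in = 0.883 × 227.70 = 201 W.

P_out ≈ 201 W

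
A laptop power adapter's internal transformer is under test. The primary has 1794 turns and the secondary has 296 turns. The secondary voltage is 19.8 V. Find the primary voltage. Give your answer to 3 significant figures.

V_p ≈ 120 V

V_p/V_s = N_p/N_s, so V_p = 19.8 × 1794/296 = 120 V.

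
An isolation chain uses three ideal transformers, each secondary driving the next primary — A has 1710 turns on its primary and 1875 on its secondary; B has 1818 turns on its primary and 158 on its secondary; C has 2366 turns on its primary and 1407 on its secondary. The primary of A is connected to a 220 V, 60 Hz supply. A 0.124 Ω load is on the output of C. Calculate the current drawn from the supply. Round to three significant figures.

Secondary of A: V = 220.00 × 1875/1710 = 241.23 V.
Secondary of B: V = 241.23 × 158/1818 = 20.965 V.
Secondary of C: V = 20.965 × 1407/2366 = 12.467 V.
I_load = 12.467/0.124 = 100.54 A, so P_out = 12.467 × 100.54 = 1253.5 W.
All ideal ⇒ P_in = P_out, so I_supply = 1253.5/220 = 5.70 A.

I_supply ≈ 5.70 A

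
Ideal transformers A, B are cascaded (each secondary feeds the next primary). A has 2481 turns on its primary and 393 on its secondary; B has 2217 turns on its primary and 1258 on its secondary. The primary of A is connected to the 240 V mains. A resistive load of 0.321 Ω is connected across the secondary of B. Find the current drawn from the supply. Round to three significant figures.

After A: V = 240.00 × 393/2481 = 38.017 V.
After B: V = 38.017 × 1258/2217 = 21.572 V.
I_load = 21.572/0.321 = 67.203 A, so P_out = 21.572 × 67.203 = 1449.7 W.
All ideal ⇒ P_in = P_out, so I_supply = 1449.7/240 = 6.04 A.

I_supply ≈ 6.04 A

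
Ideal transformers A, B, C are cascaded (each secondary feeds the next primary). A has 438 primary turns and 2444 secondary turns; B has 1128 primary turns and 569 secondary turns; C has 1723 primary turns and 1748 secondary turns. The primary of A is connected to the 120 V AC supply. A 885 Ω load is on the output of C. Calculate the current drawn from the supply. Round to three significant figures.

I_supply ≈ 1.11 A

Secondary of A: V = 120.00 × 2444/438 = 669.59 V.
Secondary of B: V = 669.59 × 569/1128 = 337.76 V.
Secondary of C: V = 337.76 × 1748/1723 = 342.66 V.
I_load = 342.66/885 = 0.38719 A, so P_out = 342.66 × 0.38719 = 132.68 W.
All ideal ⇒ P_in = P_out, so I_supply = 132.68/120 = 1.11 A.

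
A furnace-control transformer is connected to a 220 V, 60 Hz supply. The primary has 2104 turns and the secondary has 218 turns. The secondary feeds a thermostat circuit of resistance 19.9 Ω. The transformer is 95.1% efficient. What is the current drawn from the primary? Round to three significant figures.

I_p ≈ 0.125 A

V_s = 220 × 218/2104 = 22.795 V.
I_s = V_s/R = 22.795/19.9 = 1.1455 A.
P_out = V_s I_s = 22.795 × 1.1455 = 26.110 W.
P_in = P_out/η = 26.110/0.951 = 27.456 W.
I_p = P_in/V_p = 27.456/220 = 0.125 A.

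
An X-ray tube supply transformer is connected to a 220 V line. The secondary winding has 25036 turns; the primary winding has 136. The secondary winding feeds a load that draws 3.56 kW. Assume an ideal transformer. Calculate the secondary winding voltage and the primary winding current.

V_s ≈ 40500 V, I_p ≈ 16.2 A

V_s = V_p × N_s/N_p = 220 × 25036/136 = 40499 V.
I_s = P/V_s = 3560/40499 = 0.087903 A.
I_p = I_s × N_s/N_p = 0.087903 × 25036/136 = 16.2 A.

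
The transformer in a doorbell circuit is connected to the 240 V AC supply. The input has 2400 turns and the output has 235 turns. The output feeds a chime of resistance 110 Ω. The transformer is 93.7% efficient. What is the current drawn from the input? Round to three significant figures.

I_in ≈ 0.0223 A

V_out = 240 × 235/2400 = 23.500 V.
I_out = V_out/R = 23.500/110 = 0.21364 A.
P_out = V_out I_out = 23.500 × 0.21364 = 5.0205 W.
P_in = P_out/η = 5.0205/0.937 = 5.3580 W.
I_in = P_in/V_in = 5.3580/240 = 0.0223 A.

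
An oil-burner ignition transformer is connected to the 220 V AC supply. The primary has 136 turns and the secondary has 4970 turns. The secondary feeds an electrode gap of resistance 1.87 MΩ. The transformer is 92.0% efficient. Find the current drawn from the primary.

I_p ≈ 0.171 A

V_s = 220 × 4970/136 = 8039.7 V.
I_s = V_s/R = 8039.7/(1.87×10^6) = 0.0042993 A.
P_out = V_s I_s = 8039.7 × 0.0042993 = 34.565 W.
P_in = P_out/η = 34.565/0.920 = 37.571 W.
I_p = P_in/V_p = 37.571/220 = 0.171 A.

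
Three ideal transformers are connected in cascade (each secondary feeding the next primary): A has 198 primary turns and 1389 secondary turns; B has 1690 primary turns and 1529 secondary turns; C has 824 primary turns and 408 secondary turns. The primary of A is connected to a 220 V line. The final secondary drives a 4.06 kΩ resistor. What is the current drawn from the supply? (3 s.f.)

I_supply ≈ 0.535 A

Secondary of A: V = 220.00 × 1389/198 = 1543.3 V.
Secondary of B: V = 1543.3 × 1529/1690 = 1396.3 V.
Secondary of C: V = 1396.3 × 408/824 = 691.37 V.
I_load = 691.37/4060 = 0.17029 A, so P_out = 691.37 × 0.17029 = 117.73 W.
All ideal ⇒ P_in = P_out, so I_supply = 117.73/220 = 0.535 A.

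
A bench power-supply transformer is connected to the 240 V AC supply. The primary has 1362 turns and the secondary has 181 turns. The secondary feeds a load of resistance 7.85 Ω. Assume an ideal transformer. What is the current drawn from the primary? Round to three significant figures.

V_s = V_p × N_s/N_p = 240 × 181/1362 = 31.894 V.
I_s = V_s/R = 31.894/7.85 = 4.0630 A.
For an ideal transformer I_p N_p = I_s N_s, so I_p = 4.0630 × 181/1362 = 0.540 A.

I_p ≈ 0.540 A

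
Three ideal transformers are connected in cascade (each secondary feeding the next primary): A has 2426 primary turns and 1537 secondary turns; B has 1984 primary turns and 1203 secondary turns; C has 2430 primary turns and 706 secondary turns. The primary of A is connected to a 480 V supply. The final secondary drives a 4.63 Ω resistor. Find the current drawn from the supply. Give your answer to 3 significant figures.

I_supply ≈ 1.29 A

After A: V = 480.00 × 1537/2426 = 304.11 V.
After B: V = 304.11 × 1203/1984 = 184.39 V.
After C: V = 184.39 × 706/2430 = 53.573 V.
I_load = 53.573/4.63 = 11.571 A, so P_out = 53.573 × 11.571 = 619.89 W.
All ideal ⇒ P_in = P_out, so I_supply = 619.89/480 = 1.29 A.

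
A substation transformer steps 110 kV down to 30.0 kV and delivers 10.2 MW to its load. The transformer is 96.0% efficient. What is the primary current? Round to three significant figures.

P_in = P_out/η = 1.02×10^7/0.960 = 1.0625×10^7 W.
I_p = P_in/V_p = 1.0625×10^7/110000 = 96.6 A.

I_p ≈ 96.6 A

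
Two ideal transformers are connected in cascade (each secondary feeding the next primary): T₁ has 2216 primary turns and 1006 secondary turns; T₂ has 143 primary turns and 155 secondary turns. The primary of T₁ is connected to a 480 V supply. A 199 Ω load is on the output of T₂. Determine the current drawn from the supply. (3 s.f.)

I_supply ≈ 0.584 A

After T₁: V = 480.00 × 1006/2216 = 217.91 V.
After T₂: V = 217.91 × 155/143 = 236.19 V.
I_load = 236.19/199 = 1.1869 A, so P_out = 236.19 × 1.1869 = 280.33 W.
All ideal ⇒ P_in = P_out, so I_supply = 280.33/480 = 0.584 A.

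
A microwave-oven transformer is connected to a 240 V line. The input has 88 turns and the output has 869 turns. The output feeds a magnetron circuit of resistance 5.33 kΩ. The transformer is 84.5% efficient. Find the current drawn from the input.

I_in ≈ 5.20 A

V_out = 240 × 869/88 = 2370.0 V.
I_out = V_out/R = 2370.0/5330 = 0.44465 A.
P_out = V_out I_out = 2370.0 × 0.44465 = 1053.8 W.
P_in = P_out/η = 1053.8/0.845 = 1247.1 W.
I_in = P_in/V_in = 1247.1/240 = 5.20 A.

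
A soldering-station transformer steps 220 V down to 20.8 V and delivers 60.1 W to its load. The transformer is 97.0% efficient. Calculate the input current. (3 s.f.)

I_in ≈ 0.282 A

P_in = P_out/η = 60.1/0.970 = 61.959 W.
I_in = P_in/V_in = 61.959/220 = 0.282 A.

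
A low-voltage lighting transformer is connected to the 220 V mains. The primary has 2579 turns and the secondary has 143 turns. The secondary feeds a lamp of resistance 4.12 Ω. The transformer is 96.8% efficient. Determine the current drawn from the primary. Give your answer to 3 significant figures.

V_s = 220 × 143/2579 = 12.199 V.
I_s = V_s/R = 12.199/4.12 = 2.9608 A.
P_out = V_s I_s = 12.199 × 2.9608 = 36.117 W.
P_in = P_out/η = 36.117/0.968 = 37.311 W.
I_p = P_in/V_p = 37.311/220 = 0.170 A.

I_p ≈ 0.170 A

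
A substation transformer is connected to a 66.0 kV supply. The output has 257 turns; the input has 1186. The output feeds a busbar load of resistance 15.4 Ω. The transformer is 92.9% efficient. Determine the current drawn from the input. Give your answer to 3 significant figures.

I_in ≈ 217 A

V_out = 66000 × 257/1186 = 14302 V.
I_out = V_out/R = 14302/15.4 = 928.69 A.
P_out = V_out I_out = 14302 × 928.69 = 1.3282×10^7 W.
P_in = P_out/η = 1.3282×10^7/0.929 = 1.4297×10^7 W.
I_in = P_in/V_in = 1.4297×10^7/66000 = 217 A.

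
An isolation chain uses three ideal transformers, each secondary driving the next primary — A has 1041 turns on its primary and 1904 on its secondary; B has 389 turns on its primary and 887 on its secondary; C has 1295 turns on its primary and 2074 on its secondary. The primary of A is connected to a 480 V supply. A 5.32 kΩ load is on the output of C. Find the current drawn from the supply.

Secondary of A: V = 480.00 × 1904/1041 = 877.93 V.
Secondary of B: V = 877.93 × 887/389 = 2001.8 V.
Secondary of C: V = 2001.8 × 2074/1295 = 3206.1 V.
I_load = 3206.1/5320 = 0.60264 A, so P_out = 3206.1 × 0.60264 = 1932.1 W.
All ideal ⇒ P_in = P_out, so I_supply = 1932.1/480 = 4.03 A.

I_supply ≈ 4.03 A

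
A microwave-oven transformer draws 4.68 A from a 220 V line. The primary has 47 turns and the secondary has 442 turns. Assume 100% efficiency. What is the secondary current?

I_s/I_p = N_p/N_s, so I_s = 4.68 × 47/442 = 0.498 A.

I_s ≈ 0.498 A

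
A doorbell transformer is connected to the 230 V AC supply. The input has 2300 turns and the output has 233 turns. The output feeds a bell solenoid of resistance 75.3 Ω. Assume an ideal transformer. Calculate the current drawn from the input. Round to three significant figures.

V_out = V_in × N_out/N_in = 230 × 233/2300 = 23.300 V.
I_out = V_out/R = 23.300/75.3 = 0.30943 A.
For an ideal transformer I_in N_in = I_out N_out, so I_in = 0.30943 × 233/2300 = 0.0313 A.

I_in ≈ 0.0313 A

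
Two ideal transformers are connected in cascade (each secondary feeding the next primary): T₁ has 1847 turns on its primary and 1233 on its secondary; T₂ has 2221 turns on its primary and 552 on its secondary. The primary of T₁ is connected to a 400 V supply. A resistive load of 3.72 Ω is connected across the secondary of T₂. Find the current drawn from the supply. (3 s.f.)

I_supply ≈ 2.96 A

Secondary of T₁: V = 400.00 × 1233/1847 = 267.03 V.
Secondary of T₂: V = 267.03 × 552/2221 = 66.366 V.
I_load = 66.366/3.72 = 17.840 A, so P_out = 66.366 × 17.840 = 1184.0 W.
All ideal ⇒ P_in = P_out, so I_supply = 1184.0/400 = 2.96 A.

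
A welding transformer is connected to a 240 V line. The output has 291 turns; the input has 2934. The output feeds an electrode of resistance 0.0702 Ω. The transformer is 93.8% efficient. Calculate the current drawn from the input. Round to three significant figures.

I_in ≈ 35.9 A

V_out = 240 × 291/2934 = 23.804 V.
I_out = V_out/R = 23.804/0.0702 = 339.08 A.
P_out = V_out I_out = 23.804 × 339.08 = 8071.4 W.
P_in = P_out/η = 8071.4/0.938 = 8604.9 W.
I_in = P_in/V_in = 8604.9/240 = 35.9 A.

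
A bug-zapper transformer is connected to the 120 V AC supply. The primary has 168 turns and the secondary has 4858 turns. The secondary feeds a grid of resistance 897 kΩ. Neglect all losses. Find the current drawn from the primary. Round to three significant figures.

I_p ≈ 0.112 A

V_s = V_p × N_s/N_p = 120 × 4858/168 = 3470.0 V.
I_s = V_s/R = 3470.0/897000 = 0.0038685 A.
For an ideal transformer I_p N_p = I_s N_s, so I_p = 0.0038685 × 4858/168 = 0.112 A.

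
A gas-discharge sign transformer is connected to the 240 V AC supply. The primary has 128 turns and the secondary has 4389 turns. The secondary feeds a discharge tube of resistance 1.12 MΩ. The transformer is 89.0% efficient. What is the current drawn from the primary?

I_p ≈ 0.283 A

V_s = 240 × 4389/128 = 8229.4 V.
I_s = V_s/R = 8229.4/(1.12×10^6) = 0.0073477 A.
P_out = V_s I_s = 8229.4 × 0.0073477 = 60.467 W.
P_in = P_out/η = 60.467/0.890 = 67.940 W.
I_p = P_in/V_p = 67.940/240 = 0.283 A.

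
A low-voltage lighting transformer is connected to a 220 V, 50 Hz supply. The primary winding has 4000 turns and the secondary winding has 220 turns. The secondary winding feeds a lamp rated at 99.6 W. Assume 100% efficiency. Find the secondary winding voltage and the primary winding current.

V_s = V_p × N_s/N_p = 220 × 220/4000 = 12.100 V.
I_s = P/V_s = 99.6/12.100 = 8.2314 A.
I_p = I_s × N_s/N_p = 8.2314 × 220/4000 = 0.453 A.

V_s ≈ 12.1 V, I_p ≈ 0.453 A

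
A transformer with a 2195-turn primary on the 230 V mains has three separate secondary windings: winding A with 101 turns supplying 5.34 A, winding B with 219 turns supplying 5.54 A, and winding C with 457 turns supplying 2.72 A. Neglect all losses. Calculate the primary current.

V_A = 230 × 101/2195 = 10.583 V; V_B = 230 × 219/2195 = 22.948 V; V_C = 230 × 457/2195 = 47.886 V.
P_out = V_A I_A + V_B I_B + V_C I_C = 10.583×5.34 + 22.948×5.54 + 47.886×2.72 = 56.514 + 127.13 + 130.25 = 313.89 W.
Ideal ⇒ P_in = P_out, so I_p = P_out/V_p = 313.89/230 = 1.36 A.

I_p ≈ 1.36 A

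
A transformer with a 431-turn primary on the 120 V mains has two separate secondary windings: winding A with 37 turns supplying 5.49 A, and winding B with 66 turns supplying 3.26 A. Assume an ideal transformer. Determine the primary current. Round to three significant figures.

I_p ≈ 0.971 A

V_A = 120 × 37/431 = 10.302 V; V_B = 120 × 66/431 = 18.376 V.
P_out = V_A I_A + V_B I_B = 10.302×5.49 + 18.376×3.26 = 56.556 + 59.905 = 116.46 W.
Ideal ⇒ P_in = P_out, so I_p = P_out/V_p = 116.46/120 = 0.971 A.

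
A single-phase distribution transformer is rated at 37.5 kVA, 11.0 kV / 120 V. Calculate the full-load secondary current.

I_s ≈ 312 A

I_s = S/V_s = 37500/120 = 312 A.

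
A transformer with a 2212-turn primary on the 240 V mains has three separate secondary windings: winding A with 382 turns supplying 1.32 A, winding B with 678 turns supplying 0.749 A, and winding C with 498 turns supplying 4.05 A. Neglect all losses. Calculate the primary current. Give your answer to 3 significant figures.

I_p ≈ 1.37 A

V_A = 240 × 382/2212 = 41.447 V; V_B = 240 × 678/2212 = 73.562 V; V_C = 240 × 498/2212 = 54.033 V.
P_out = V_A I_A + V_B I_B + V_C I_C = 41.447×1.32 + 73.562×0.749 + 54.033×4.05 = 54.710 + 55.098 + 218.83 = 328.64 W.
Ideal ⇒ P_in = P_out, so I_p = P_out/V_p = 328.64/240 = 1.37 A.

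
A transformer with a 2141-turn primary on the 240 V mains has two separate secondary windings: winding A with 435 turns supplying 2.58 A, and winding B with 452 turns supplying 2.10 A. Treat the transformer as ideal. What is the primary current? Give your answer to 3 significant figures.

V_A = 240 × 435/2141 = 48.762 V; V_B = 240 × 452/2141 = 50.668 V.
P_out = V_A I_A + V_B I_B = 48.762×2.58 + 50.668×2.10 = 125.81 + 106.40 = 232.21 W.
Ideal ⇒ P_in = P_out, so I_p = P_out/V_p = 232.21/240 = 0.968 A.

I_p ≈ 0.968 A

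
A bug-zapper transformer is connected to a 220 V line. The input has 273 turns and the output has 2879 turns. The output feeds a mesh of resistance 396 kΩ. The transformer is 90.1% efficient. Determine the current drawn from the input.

I_in ≈ 0.0686 A

V_out = 220 × 2879/273 = 2320.1 V.
I_out = V_out/R = 2320.1/396000 = 0.0058588 A.
P_out = V_out I_out = 2320.1 × 0.0058588 = 13.593 W.
P_in = P_out/η = 13.593/0.901 = 15.086 W.
I_in = P_in/V_in = 15.086/220 = 0.0686 A.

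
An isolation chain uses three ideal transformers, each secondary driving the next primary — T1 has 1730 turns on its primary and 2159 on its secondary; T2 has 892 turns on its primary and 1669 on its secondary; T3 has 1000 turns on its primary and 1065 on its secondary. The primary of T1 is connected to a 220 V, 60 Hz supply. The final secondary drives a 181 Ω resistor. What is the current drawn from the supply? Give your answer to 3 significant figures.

I_supply ≈ 7.52 A

Secondary of T1: V = 220.00 × 2159/1730 = 274.55 V.
Secondary of T2: V = 274.55 × 1669/892 = 513.71 V.
Secondary of T3: V = 513.71 × 1065/1000 = 547.10 V.
I_load = 547.10/181 = 3.0227 A, so P_out = 547.10 × 3.0227 = 1653.7 W.
All ideal ⇒ P_in = P_out, so I_supply = 1653.7/220 = 7.52 A.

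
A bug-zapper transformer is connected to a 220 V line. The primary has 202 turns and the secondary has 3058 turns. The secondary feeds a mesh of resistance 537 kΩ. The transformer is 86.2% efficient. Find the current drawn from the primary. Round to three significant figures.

I_p ≈ 0.109 A

V_s = 220 × 3058/202 = 3330.5 V.
I_s = V_s/R = 3330.5/537000 = 0.0062020 A.
P_out = V_s I_s = 3330.5 × 0.0062020 = 20.656 W.
P_in = P_out/η = 20.656/0.862 = 23.963 W.
I_p = P_in/V_p = 23.963/220 = 0.109 A.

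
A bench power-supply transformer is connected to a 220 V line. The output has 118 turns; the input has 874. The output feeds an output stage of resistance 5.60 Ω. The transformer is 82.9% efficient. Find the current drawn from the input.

I_in ≈ 0.864 A

V_out = 220 × 118/874 = 29.703 V.
I_out = V_out/R = 29.703/5.60 = 5.3040 A.
P_out = V_out I_out = 29.703 × 5.3040 = 157.54 W.
P_in = P_out/η = 157.54/0.829 = 190.04 W.
I_in = P_in/V_in = 190.04/220 = 0.864 A.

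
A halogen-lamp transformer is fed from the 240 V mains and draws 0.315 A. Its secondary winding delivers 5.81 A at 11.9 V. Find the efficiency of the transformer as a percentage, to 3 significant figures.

η ≈ 91.5%

P_in = 240 × 0.315 = 75.6000 W.
P_out = 11.9 × 5.81 = 69.1390 W.
η = P_out/P_in = 69.1390/75.6000 = 0.915.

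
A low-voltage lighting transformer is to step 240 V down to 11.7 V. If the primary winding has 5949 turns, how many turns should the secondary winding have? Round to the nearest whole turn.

N_s/N_p = V_s/V_p, so N_s = 5949 × 11.7/240 = 290.0 ≈ 290 turns.

N_s = 290 turns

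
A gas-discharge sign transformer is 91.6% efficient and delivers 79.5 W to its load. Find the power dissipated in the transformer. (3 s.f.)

P_loss ≈ 7.29 W

P_in = P_out/η = 79.5/0.916 = 86.7904 W.
P_loss = P_in − P_out = 86.7904 − 79.5 = 7.29 W.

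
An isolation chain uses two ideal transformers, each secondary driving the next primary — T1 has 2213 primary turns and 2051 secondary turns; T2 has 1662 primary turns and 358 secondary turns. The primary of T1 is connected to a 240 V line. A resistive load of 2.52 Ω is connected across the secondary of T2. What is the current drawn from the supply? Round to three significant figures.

I_supply ≈ 3.80 A

After T1: V = 240.00 × 2051/2213 = 222.43 V.
After T2: V = 222.43 × 358/1662 = 47.912 V.
I_load = 47.912/2.52 = 19.013 A, so P_out = 47.912 × 19.013 = 910.95 W.
All ideal ⇒ P_in = P_out, so I_supply = 910.95/240 = 3.80 A.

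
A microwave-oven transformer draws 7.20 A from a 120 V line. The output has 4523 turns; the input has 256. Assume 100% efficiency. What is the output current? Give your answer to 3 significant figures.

I_out/I_in = N_in/N_out, so I_out = 7.20 × 256/4523 = 0.408 A.

I_out ≈ 0.408 A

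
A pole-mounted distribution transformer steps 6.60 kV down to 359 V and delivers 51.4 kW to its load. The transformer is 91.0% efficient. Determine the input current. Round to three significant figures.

I_in ≈ 8.56 A

P_in = P_out/η = 51400/0.910 = 56484 W.
I_in = P_in/V_in = 56484/6600 = 8.56 A.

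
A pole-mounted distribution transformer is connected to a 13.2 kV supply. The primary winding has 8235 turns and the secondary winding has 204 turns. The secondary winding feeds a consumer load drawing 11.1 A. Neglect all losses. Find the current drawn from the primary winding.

I_p ≈ 0.275 A

For an ideal transformer I_p N_p = I_s N_s, so I_p = 11.1 × 204/8235 = 0.275 A.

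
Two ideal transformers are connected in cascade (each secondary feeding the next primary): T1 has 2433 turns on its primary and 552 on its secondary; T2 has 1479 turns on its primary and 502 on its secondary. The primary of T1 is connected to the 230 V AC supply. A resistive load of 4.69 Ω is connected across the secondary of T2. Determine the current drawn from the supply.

After T1: V = 230.00 × 552/2433 = 52.182 V.
After T2: V = 52.182 × 502/1479 = 17.712 V.
I_load = 17.712/4.69 = 3.7765 A, so P_out = 17.712 × 3.7765 = 66.888 W.
All ideal ⇒ P_in = P_out, so I_supply = 66.888/230 = 0.291 A.

I_supply ≈ 0.291 A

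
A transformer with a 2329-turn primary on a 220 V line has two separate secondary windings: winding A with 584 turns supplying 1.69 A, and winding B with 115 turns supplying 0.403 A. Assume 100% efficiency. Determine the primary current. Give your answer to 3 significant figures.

I_p ≈ 0.444 A

V_A = 220 × 584/2329 = 55.165 V; V_B = 220 × 115/2329 = 10.863 V.
P_out = V_A I_A + V_B I_B = 55.165×1.69 + 10.863×0.403 = 93.229 + 4.3778 = 97.607 W.
Ideal ⇒ P_in = P_out, so I_p = P_out/V_p = 97.607/220 = 0.444 A.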